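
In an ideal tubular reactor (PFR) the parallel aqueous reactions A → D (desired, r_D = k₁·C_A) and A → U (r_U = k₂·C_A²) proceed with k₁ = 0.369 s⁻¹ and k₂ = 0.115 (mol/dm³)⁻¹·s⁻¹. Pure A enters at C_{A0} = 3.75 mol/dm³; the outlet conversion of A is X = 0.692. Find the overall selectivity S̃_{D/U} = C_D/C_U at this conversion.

C_A = C_{A0}(1−X) = 1.155 mol/dm³.
Along a PFR/batch, dC_D/dC_A = −r_D/(r_D+r_U) = −k₁/(k₁+k₂·C_A).
Integrating from C_{A0} to C_A: C_D = (0.369/0.115)·ln[(0.369+0.115·3.75)/(0.369+0.115·1.16)] = 3.209·ln(0.8003/0.5018) = 1.497 mol/dm³.
C_U = (C_{A0}−C_A)−C_D = 1.098 mol/dm³; S̃_{D/U} = 1.497/1.098 = 1.36.

1.36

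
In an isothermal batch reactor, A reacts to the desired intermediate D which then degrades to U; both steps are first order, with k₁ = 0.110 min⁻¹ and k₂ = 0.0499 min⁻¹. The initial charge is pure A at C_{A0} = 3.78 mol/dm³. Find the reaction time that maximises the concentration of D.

The intermediate peaks when r₁ = r₂, i.e. k₁e^(−k₁t) = k₂e^(−k₂t), giving t_opt = ln(k₂/k₁)/(k₂−k₁).
= ln(0.0499/0.110)/(0.0499−0.110) = ln(0.4536)/-0.06010 = -0.7905/-0.06010 = 13.2 min.

13.2 min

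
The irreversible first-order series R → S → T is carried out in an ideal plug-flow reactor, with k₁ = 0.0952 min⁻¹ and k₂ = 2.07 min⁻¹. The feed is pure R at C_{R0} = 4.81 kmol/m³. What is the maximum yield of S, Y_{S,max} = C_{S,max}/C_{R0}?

For a first-order series the maximum intermediate yield is C_{S,max}/C_{R0} = (k₁/k₂)^[k₂/(k₂−k₁)].
= (0.0952/2.07)^(2.07/(2.07−0.0952)) = (0.04599)^(1.048) = 0.03965.

0.0396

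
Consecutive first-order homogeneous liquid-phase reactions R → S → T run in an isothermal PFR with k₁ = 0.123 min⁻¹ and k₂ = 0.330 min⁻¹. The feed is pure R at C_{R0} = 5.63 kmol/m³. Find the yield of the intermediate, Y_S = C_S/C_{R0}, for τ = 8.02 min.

The intermediate concentration in a first-order A→B→C sequence is C_S = k₁C_{R0}(e^(−k₁τ) − e^(−k₂τ))/(k₂−k₁).
e^(−k₁τ) = e^(−0.123×8.02) = e^(−0.9865) = 0.3729; e^(−k₂τ) = e^(−2.647) = 0.07089.
C_S = 0.123×5.63/(0.330−0.123) × (0.3729−0.07089) = 3.345×0.3020 = 1.010 kmol/m³.
Y_S = C_S/C_{R0} = 1.010/5.63 = 0.179.

0.179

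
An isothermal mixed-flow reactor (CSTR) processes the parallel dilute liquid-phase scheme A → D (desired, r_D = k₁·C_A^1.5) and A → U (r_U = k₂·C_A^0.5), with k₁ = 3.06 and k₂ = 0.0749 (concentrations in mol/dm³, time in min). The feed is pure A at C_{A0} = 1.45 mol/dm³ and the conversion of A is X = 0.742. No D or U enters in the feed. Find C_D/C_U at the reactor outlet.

15.3

Exit C_A = C_{A0}(1−X) = 1.45×0.258 = 0.3741 mol/dm³.
A CSTR operates uniformly at the exit composition, giving r_D = 0.7002 and r_U = 0.04581 (each k·C_A^n at C_A = 0.3741).
Overall selectivity = C_D/C_U = r_Dτ/(r_Uτ) = r_D/r_U = 15.3.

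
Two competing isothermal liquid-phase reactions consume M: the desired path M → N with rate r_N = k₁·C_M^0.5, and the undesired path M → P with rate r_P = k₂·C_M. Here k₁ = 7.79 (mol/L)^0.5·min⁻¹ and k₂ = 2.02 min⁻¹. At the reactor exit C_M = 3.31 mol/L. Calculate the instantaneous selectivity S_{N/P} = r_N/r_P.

2.12

S_{N/P} = r_N/r_P = (k₁·C_M^0.5)/(k₂·C_M) = (k₁/k₂)·C_M^-0.5.
= (7.79×3.310^0.5) / (2.02×3.310) = 14.17/6.686 = 2.12.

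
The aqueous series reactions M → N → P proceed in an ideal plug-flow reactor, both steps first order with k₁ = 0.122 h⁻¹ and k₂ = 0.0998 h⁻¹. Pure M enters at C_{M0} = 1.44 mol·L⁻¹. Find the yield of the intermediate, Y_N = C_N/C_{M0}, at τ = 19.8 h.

0.271

For first-order series with pure M initially, C_N(τ) = k₁C_{M0}/(k₂−k₁)·(e^(−k₁τ) − e^(−k₂τ)).
e^(−k₁τ) = e^(−0.122×19.8) = e^(−2.416) = 0.08931; e^(−k₂τ) = e^(−1.976) = 0.1386.
C_N = 0.122×1.44/(0.0998−0.122) × (0.08931−0.1386) = (-7.914)×(-0.04930) = 0.3902 mol·L⁻¹.
Y_N = C_N/C_{M0} = 0.3902/1.44 = 0.271.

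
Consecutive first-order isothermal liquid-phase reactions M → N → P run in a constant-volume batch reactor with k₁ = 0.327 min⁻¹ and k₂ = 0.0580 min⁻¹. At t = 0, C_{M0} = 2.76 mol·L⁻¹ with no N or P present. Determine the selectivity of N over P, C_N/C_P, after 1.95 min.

15.6

Solving the coupled first-order balances gives C_N(t) = [k₁/(k₂−k₁)]·C_{M0}·(e^(−k₁t) − e^(−k₂t)).
e^(−k₁t) = e^(−0.327×1.95) = e^(−0.6377) = 0.5285; e^(−k₂t) = e^(−0.1131) = 0.8931.
C_N = 0.327×2.76/(0.0580−0.327) × (0.5285−0.8931) = (-3.355)×(-0.3645) = 1.223 mol·L⁻¹.
C_M = C_{M0}e^(−k₁t) = 1.459 mol·L⁻¹, so C_P = C_{M0}−C_M−C_N = 0.07822 mol·L⁻¹; C_N/C_P = 15.6.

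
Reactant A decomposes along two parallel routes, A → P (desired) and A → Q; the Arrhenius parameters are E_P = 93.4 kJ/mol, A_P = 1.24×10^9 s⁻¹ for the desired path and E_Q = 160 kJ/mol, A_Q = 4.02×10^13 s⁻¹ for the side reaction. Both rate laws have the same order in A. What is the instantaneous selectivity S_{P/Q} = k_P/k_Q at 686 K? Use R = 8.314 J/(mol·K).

With equal orders, S_{P/Q} = k_P/k_Q = (A_P/A_Q)·exp[(E_Q−E_P)/(RT)].
(E_Q−E_P)/(RT) = (160−93.4)×10³/(8.314×686) = 66600/5703 = 11.68.
k_P/k_Q = (1.24×10^9/4.02×10^13)·exp(11.68) = 3.085×10^-5 × 1.179×10^5 = 3.64.
Since E_P < E_Q, lowering the temperature improves selectivity toward P.

3.64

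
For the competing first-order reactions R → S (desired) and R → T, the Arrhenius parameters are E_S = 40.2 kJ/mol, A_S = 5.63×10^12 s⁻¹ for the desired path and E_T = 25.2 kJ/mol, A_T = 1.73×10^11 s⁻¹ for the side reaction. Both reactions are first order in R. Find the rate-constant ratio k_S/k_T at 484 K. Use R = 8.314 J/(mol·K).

0.783

With equal orders, S_{S/T} = k_S/k_T = (A_S/A_T)·exp[(E_T−E_S)/(RT)].
(E_T−E_S)/(RT) = (25.2−40.2)×10³/(8.314×484) = -15000/4024 = -3.728.
k_S/k_T = (5.63×10^12/1.73×10^11)·exp(-3.728) = 32.54 × 0.02405 = 0.783.
Since E_S > E_T, raising the temperature improves selectivity toward S.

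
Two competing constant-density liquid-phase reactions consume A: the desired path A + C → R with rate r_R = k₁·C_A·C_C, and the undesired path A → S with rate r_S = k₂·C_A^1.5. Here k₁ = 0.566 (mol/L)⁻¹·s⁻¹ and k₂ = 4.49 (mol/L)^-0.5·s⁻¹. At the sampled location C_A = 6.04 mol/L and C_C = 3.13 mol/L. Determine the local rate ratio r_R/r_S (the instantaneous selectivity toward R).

S_{R/S} = r_R/r_S = (k₁·C_A·C_C)/(k₂·C_A^1.5) = (k₁/k₂)·C_A^-0.5·C_C.
= (0.566×6.040×3.130) / (4.49×6.040^1.5) = 10.70/66.65 = 0.161.

0.161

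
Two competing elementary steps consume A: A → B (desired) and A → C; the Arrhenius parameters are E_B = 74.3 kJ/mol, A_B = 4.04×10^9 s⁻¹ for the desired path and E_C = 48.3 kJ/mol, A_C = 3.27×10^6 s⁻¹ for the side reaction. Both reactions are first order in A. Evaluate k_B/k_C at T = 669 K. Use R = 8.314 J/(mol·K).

Since both paths have the same order in A, the concentration cancels and S_{B/C} = k_B/k_C = (A_B/A_C)·exp[(E_C−E_B)/(RT)].
(E_C−E_B)/(RT) = (48.3−74.3)×10³/(8.314×669) = -26000/5562 = -4.675.
k_B/k_C = (4.04×10^9/3.27×10^6)·exp(-4.675) = 1235 × 0.009330 = 11.5.

11.5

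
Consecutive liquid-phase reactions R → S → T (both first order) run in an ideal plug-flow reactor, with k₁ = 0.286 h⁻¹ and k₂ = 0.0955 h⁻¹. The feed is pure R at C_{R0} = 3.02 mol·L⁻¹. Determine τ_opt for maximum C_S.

For first-order series the maximum of C_S occurs at τ_opt = ln(k₂/k₁)/(k₂−k₁).
= ln(0.0955/0.286)/(0.0955−0.286) = ln(0.3339)/-0.1905 = -1.097/-0.1905 = 5.76 h.

5.76 h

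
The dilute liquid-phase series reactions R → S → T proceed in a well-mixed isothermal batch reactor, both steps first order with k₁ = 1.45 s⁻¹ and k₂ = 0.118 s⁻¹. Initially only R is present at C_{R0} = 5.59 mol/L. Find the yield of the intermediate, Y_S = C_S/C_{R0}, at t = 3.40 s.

For first-order series with pure R initially, C_S(t) = k₁C_{R0}/(k₂−k₁)·(e^(−k₁t) − e^(−k₂t)).
e^(−k₁t) = e^(−1.45×3.40) = e^(−4.930) = 0.007227; e^(−k₂t) = e^(−0.4012) = 0.6695.
C_S = 1.45×5.59/(0.118−1.45) × (0.007227−0.6695) = (-6.085)×(-0.6623) = 4.030 mol/L.
Y_S = C_S/C_{R0} = 4.030/5.59 = 0.721.

0.721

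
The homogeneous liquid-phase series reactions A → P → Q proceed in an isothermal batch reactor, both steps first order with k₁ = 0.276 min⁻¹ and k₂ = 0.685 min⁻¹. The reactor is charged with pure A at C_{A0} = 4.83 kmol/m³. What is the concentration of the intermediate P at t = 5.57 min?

For first-order series with pure A initially, C_P(t) = k₁C_{A0}/(k₂−k₁)·(e^(−k₁t) − e^(−k₂t)).
e^(−k₁t) = e^(−0.276×5.57) = e^(−1.537) = 0.2150; e^(−k₂t) = e^(−3.815) = 0.02203.
C_P = 0.276×4.83/(0.685−0.276) × (0.2150−0.02203) = 3.259×0.1929 = 0.6288 kmol/m³.

0.629 kmol/m³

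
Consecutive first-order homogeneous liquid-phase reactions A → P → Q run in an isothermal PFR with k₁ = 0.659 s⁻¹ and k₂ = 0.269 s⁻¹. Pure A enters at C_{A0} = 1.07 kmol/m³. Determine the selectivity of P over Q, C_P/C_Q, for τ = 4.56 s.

For first-order series with pure A initially, C_P(τ) = k₁C_{A0}/(k₂−k₁)·(e^(−k₁τ) − e^(−k₂τ)).
e^(−k₁τ) = e^(−0.659×4.56) = e^(−3.005) = 0.04954; e^(−k₂τ) = e^(−1.227) = 0.2933.
C_P = 0.659×1.07/(0.269−0.659) × (0.04954−0.2933) = (-1.808)×(-0.2437) = 0.4407 kmol/m³.
C_A = C_{A0}e^(−k₁τ) = 0.05300 kmol/m³, so C_Q = C_{A0}−C_A−C_P = 0.5763 kmol/m³; C_P/C_Q = 0.765.

0.765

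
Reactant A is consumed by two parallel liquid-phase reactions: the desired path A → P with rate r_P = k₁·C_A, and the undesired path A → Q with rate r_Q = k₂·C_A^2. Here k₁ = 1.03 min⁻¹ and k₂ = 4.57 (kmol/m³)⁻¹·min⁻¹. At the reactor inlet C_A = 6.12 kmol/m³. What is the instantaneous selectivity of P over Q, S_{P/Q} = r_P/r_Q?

0.0368

S_{P/Q} = r_P/r_Q = (k₁·C_A)/(k₂·C_A^2) = (k₁/k₂)·C_A⁻¹.
= (1.03×6.120) / (4.57×6.120^2) = 6.304/171.2 = 0.0368.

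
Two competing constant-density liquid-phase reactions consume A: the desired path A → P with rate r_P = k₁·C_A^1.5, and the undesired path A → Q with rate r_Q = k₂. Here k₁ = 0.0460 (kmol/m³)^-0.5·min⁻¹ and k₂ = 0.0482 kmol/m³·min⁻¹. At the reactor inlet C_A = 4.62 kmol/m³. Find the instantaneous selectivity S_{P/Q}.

S_{P/Q} = r_P/r_Q = (k₁·C_A^1.5)/(k₂) = (k₁/k₂)·C_A^1.5.
= (0.0460×4.620^1.5) / (0.0482) = 0.4568/0.04820 = 9.48.
Since the desired path is higher order in A, keeping C_A high (PFR or concentrated feed) favours P.

9.48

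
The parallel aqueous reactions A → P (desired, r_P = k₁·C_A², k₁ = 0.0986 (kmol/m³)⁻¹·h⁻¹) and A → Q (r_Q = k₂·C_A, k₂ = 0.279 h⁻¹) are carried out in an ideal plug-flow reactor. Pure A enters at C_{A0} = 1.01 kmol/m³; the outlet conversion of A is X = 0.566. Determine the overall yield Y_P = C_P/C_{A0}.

0.114

C_A = C_{A0}(1−X) = 0.4383 kmol/m³.
Along a PFR/batch, dC_Q/dC_A = −r_Q/(r_P+r_Q) = −k₂/(k₂+k₁·C_A).
Integrating from C_{A0} to C_A: C_Q = (0.279/0.0986)·ln[(0.279+0.0986·1.01)/(0.279+0.0986·0.438)] = 2.830·ln(0.3786/0.3222) = 0.4562 kmol/m³.
Then C_P = (C_{A0}−C_A) − C_Q = 0.5717 − 0.4562 = 0.1155 kmol/m³.
Y_P = C_P/C_{A0} = 0.1155/1.01 = 0.114.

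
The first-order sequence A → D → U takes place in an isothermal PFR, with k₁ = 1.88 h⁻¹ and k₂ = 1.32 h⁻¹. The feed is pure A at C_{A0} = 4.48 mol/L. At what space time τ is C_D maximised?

0.632 h

Setting dC_D/dτ = 0 gives τ_opt = ln(k₂/k₁)/(k₂−k₁).
= ln(1.32/1.88)/(1.32−1.88) = ln(0.7021)/-0.5600 = -0.3536/-0.5600 = 0.632 h.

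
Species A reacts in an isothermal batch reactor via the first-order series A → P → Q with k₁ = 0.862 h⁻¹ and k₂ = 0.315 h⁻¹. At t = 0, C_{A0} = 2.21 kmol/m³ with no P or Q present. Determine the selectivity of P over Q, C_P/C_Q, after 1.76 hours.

2.53

For first-order series with pure A initially, C_P(t) = k₁C_{A0}/(k₂−k₁)·(e^(−k₁t) − e^(−k₂t)).
e^(−k₁t) = e^(−0.862×1.76) = e^(−1.517) = 0.2193; e^(−k₂t) = e^(−0.5544) = 0.5744.
C_P = 0.862×2.21/(0.315−0.862) × (0.2193−0.5744) = (-3.483)×(-0.3551) = 1.237 kmol/m³.
C_A = C_{A0}e^(−k₁t) = 0.4847 kmol/m³, so C_Q = C_{A0}−C_A−C_P = 0.4886 kmol/m³; C_P/C_Q = 2.53.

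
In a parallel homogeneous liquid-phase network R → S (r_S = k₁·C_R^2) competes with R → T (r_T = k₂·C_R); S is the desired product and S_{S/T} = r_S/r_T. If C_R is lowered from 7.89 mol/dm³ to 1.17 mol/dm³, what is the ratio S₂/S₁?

S_{S/T} = (k₁/k₂)·C_R, so S₂/S₁ = (C_{R,2}/C_{R,1}).
= 1.17/7.89 = 0.148.

0.148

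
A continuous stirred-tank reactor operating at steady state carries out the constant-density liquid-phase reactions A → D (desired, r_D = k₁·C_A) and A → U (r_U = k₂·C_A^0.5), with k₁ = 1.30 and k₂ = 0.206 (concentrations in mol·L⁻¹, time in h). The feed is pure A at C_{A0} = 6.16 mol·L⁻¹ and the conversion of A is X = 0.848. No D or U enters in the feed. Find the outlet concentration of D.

Exit C_A = C_{A0}(1−X) = 6.16×0.152 = 0.9363 mol·L⁻¹.
In a CSTR the entire volume is at exit conditions, so r_D = 1.30×0.9363 = 1.217 and r_U = 0.206×0.9363^0.5 = 0.1993.
Fraction of consumed A going to D: r_D/(r_D+r_U) = 0.8593.
C_D = 0.8593·C_{A0}·X = 0.8593×6.16×0.848 = 4.49 mol·L⁻¹.

4.49 mol·L⁻¹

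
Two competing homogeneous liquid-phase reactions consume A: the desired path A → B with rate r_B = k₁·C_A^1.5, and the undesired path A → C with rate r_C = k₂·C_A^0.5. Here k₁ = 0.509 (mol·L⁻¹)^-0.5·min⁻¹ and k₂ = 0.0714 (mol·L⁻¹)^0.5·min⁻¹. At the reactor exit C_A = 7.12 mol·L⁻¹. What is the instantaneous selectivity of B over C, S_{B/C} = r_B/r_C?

50.8

S_{B/C} = r_B/r_C = (k₁·C_A^1.5)/(k₂·C_A^0.5) = (k₁/k₂)·C_A.
= (0.509×7.120^1.5) / (0.0714×7.120^0.5) = 9.670/0.1905 = 50.8.
Since the desired path is higher order in A, keeping C_A high (PFR or concentrated feed) favours B.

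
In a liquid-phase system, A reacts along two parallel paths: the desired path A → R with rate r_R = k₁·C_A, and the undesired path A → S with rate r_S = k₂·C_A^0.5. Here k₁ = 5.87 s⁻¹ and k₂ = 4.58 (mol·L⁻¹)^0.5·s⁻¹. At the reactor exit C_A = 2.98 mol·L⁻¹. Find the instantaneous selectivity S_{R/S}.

S_{R/S} = r_R/r_S = (k₁·C_A)/(k₂·C_A^0.5) = (k₁/k₂)·C_A^0.5.
= (5.87×2.980) / (4.58×2.980^0.5) = 17.49/7.906 = 2.21.
Since the desired path is higher order in A, keeping C_A high (PFR or concentrated feed) favours R.

2.21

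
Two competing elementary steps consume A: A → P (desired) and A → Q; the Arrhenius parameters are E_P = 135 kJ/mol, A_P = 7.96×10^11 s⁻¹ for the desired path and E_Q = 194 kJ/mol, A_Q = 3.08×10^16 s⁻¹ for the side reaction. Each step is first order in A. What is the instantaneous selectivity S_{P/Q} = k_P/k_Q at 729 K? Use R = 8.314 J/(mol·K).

With equal orders, S_{P/Q} = k_P/k_Q = (A_P/A_Q)·exp[(E_Q−E_P)/(RT)].
(E_Q−E_P)/(RT) = (194−135)×10³/(8.314×729) = 59000/6061 = 9.735.
k_P/k_Q = (7.96×10^11/3.08×10^16)·exp(9.735) = 2.584×10^-5 × 16891 = 0.437.
Since E_P < E_Q, lowering the temperature improves selectivity toward P.

0.437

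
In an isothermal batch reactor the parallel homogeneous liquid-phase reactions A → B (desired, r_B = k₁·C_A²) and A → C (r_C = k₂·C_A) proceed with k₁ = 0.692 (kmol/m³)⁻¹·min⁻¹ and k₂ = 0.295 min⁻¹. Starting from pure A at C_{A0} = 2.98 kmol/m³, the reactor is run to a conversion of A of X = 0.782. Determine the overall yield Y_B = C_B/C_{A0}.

0.617

C_A = C_{A0}(1−X) = 0.6496 kmol/m³.
Along a PFR/batch, dC_C/dC_A = −r_C/(r_B+r_C) = −k₂/(k₂+k₁·C_A).
Integrating from C_{A0} to C_A: C_C = (0.295/0.692)·ln[(0.295+0.692·2.98)/(0.295+0.692·0.650)] = 0.4263·ln(2.357/0.7446) = 0.4913 kmol/m³.
Then C_B = (C_{A0}−C_A) − C_C = 2.330 − 0.4913 = 1.839 kmol/m³.
Y_B = C_B/C_{A0} = 1.839/2.98 = 0.617.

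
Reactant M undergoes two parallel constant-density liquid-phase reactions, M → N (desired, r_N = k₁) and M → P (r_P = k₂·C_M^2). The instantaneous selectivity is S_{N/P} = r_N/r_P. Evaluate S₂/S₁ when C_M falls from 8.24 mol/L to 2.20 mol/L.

S_{N/P} = (k₁/k₂)·C_M^-2, so S₂/S₁ = (C_{M,2}/C_{M,1})^-2.
= (2.20/8.24)^(-2) = (0.2670)^(-2) = 14.0.
Selectivity toward N rises as C_M falls — low-concentration operation is favoured.

14.0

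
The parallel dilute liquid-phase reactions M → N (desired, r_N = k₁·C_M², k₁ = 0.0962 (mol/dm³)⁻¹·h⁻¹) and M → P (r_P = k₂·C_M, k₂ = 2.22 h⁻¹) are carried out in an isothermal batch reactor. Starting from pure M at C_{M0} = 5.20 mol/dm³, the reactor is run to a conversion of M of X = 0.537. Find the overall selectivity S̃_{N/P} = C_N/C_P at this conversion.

C_M = C_{M0}(1−X) = 2.408 mol/dm³.
Along a PFR/batch, dC_P/dC_M = −r_P/(r_N+r_P) = −k₂/(k₂+k₁·C_M).
Integrating from C_{M0} to C_M: C_P = (2.22/0.0962)·ln[(2.22+0.0962·5.20)/(2.22+0.0962·2.41)] = 23.08·ln(2.720/2.452) = 2.399 mol/dm³.
Then C_N = (C_{M0}−C_M) − C_P = 2.792 − 2.399 = 0.3930 mol/dm³.
S̃_{N/P} = C_N/C_P = 0.3930/2.399 = 0.164.

0.164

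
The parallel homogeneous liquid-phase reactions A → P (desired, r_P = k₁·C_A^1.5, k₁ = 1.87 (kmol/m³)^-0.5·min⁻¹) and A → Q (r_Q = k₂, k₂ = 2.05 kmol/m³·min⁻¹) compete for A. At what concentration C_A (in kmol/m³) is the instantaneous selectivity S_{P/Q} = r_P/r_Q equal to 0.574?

0.734 kmol/m³

S_{P/Q} = (k₁/k₂)·C_A^1.5 ⇒ C_A = (S·k₂/k₁)^(1/1.5).
= (0.574×2.05/1.87)^(0.6667) = (0.6293)^(0.6667) = 0.734 kmol/m³.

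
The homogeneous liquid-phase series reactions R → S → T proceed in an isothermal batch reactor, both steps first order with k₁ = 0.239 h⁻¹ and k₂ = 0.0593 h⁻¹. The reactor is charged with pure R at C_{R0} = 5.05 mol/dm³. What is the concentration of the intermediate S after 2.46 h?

Solving the coupled first-order balances gives C_S(t) = [k₁/(k₂−k₁)]·C_{R0}·(e^(−k₁t) − e^(−k₂t)).
e^(−k₁t) = e^(−0.239×2.46) = e^(−0.5879) = 0.5555; e^(−k₂t) = e^(−0.1459) = 0.8643.
C_S = 0.239×5.05/(0.0593−0.239) × (0.5555−0.8643) = (-6.716)×(-0.3088) = 2.074 mol/dm³.

2.07 mol/dm³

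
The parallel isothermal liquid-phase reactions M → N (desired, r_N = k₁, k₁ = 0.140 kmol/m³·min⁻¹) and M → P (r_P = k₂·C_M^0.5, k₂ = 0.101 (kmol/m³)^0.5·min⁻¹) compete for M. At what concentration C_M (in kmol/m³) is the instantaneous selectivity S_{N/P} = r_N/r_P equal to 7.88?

S_{N/P} = (k₁/k₂)·C_M^-0.5 ⇒ C_M = (S·k₂/k₁)^(-2).
= (7.88×0.101/0.140)^(-2) = (5.685)^(-2) = 0.0309 kmol/m³.

0.0309 kmol/m³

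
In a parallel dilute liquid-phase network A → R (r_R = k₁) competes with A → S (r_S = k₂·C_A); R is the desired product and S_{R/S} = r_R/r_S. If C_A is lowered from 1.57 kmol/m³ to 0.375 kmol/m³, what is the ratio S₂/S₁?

4.19

S_{R/S} = (k₁/k₂)·C_A⁻¹, so S₂/S₁ = (C_{A,2}/C_{A,1})⁻¹.
= 1.57/0.375 = 4.19.
Selectivity toward R rises as C_A falls — low-concentration operation is favoured.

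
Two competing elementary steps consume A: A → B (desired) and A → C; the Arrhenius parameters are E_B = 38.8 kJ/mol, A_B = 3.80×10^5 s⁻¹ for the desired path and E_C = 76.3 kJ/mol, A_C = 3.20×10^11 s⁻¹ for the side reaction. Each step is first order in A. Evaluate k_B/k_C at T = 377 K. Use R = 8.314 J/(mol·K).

0.186

With equal orders, S_{B/C} = k_B/k_C = (A_B/A_C)·exp[(E_C−E_B)/(RT)].
(E_C−E_B)/(RT) = (76.3−38.8)×10³/(8.314×377) = 37500/3134 = 11.96.
k_B/k_C = (3.80×10^5/3.20×10^11)·exp(11.96) = 1.188×10^-6 × 1.570×10^5 = 0.186.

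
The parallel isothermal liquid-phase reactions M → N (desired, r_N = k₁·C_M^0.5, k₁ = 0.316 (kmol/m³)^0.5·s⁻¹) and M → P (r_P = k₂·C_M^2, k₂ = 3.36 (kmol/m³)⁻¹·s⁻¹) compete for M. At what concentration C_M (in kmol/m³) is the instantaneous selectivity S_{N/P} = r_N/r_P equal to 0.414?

0.372 kmol/m³

S_{N/P} = (k₁/k₂)·C_M^-1.5 ⇒ C_M = (S·k₂/k₁)^(1/(-1.5)).
= (0.414×3.36/0.316)^(-0.6667) = (4.402)^(-0.6667) = 0.372 kmol/m³.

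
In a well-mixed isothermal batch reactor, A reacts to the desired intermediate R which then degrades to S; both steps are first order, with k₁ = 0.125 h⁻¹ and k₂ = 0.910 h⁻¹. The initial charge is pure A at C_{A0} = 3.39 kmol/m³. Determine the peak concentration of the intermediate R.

At the optimum, C_{R,max}/C_{A0} = (k₁/k₂)^[k₂/(k₂−k₁)].
= (0.125/0.910)^(0.910/(0.910−0.125)) = (0.1374)^(1.159) = 0.1001.
C_{R,max} = 0.1001×3.39 = 0.339 kmol/m³.

0.339 kmol/m³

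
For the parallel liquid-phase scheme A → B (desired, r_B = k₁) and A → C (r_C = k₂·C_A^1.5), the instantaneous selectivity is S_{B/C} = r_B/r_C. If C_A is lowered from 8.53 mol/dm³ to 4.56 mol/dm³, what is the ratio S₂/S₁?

2.56

S_{B/C} = (k₁/k₂)·C_A^-1.5, so S₂/S₁ = (C_{A,2}/C_{A,1})^-1.5.
= (4.56/8.53)^(-1.5) = (0.5346)^(-1.5) = 2.56.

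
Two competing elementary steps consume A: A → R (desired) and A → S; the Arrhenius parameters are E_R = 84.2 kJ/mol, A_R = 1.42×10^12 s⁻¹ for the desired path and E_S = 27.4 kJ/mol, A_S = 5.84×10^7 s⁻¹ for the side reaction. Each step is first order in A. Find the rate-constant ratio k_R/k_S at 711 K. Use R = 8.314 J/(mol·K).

1.63

k_R/k_S = (A_R/A_S)·exp[−(E_R−E_S)/(RT)] = (A_R/A_S)·exp[(E_S−E_R)/(RT)].
(E_S−E_R)/(RT) = (27.4−84.2)×10³/(8.314×711) = -56800/5911 = -9.609.
k_R/k_S = (1.42×10^12/5.84×10^7)·exp(-9.609) = 24315 × 6.714×10^-5 = 1.63.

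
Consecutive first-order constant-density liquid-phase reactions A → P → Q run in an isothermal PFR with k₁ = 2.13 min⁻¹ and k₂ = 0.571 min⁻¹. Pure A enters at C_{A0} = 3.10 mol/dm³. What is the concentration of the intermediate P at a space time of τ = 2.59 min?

0.948 mol/dm³

For first-order series with pure A initially, C_P(τ) = k₁C_{A0}/(k₂−k₁)·(e^(−k₁τ) − e^(−k₂τ)).
e^(−k₁τ) = e^(−2.13×2.59) = e^(−5.517) = 0.004019; e^(−k₂τ) = e^(−1.479) = 0.2279.
C_P = 2.13×3.10/(0.571−2.13) × (0.004019−0.2279) = (-4.235)×(-0.2239) = 0.9482 mol/dm³.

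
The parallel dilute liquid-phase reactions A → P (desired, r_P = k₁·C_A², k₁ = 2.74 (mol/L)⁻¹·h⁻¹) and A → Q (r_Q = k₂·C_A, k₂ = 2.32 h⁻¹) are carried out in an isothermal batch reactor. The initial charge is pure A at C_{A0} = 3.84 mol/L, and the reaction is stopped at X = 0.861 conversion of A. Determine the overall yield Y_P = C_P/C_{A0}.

0.591

C_A = C_{A0}(1−X) = 0.5338 mol/L.
Along a PFR/batch, dC_Q/dC_A = −r_Q/(r_P+r_Q) = −k₂/(k₂+k₁·C_A).
Integrating from C_{A0} to C_A: C_Q = (2.32/2.74)·ln[(2.32+2.74·3.84)/(2.32+2.74·0.534)] = 0.8467·ln(12.84/3.783) = 1.035 mol/L.
Then C_P = (C_{A0}−C_A) − C_Q = 3.306 − 1.035 = 2.271 mol/L.
Y_P = C_P/C_{A0} = 2.271/3.84 = 0.591.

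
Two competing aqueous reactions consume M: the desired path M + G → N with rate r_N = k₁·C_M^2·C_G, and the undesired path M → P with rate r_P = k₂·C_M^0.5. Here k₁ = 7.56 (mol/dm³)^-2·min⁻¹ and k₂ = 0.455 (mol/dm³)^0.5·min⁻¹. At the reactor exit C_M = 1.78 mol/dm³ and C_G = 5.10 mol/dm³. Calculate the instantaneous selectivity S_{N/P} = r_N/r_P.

S_{N/P} = r_N/r_P = (k₁·C_M^2·C_G)/(k₂·C_M^0.5) = (k₁/k₂)·C_M^1.5·C_G.
= (7.56×1.780^2×5.100) / (0.455×1.780^0.5) = 122.2/0.6070 = 201.
Since the desired path is higher order in M, keeping C_M high (PFR or concentrated feed) favours N.

201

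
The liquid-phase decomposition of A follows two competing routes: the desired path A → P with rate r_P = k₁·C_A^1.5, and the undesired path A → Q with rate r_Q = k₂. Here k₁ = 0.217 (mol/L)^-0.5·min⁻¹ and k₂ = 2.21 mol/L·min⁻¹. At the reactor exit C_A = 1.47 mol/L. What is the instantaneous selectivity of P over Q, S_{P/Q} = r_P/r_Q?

S_{P/Q} = r_P/r_Q = (k₁·C_A^1.5)/(k₂) = (k₁/k₂)·C_A^1.5.
= (0.217×1.470^1.5) / (2.21) = 0.3868/2.210 = 0.175.

0.175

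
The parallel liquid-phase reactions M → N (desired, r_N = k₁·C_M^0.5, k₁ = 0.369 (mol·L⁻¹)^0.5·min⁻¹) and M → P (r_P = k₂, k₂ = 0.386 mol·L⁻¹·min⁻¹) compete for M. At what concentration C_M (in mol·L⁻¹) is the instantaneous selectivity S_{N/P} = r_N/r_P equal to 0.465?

S_{N/P} = (k₁/k₂)·C_M^0.5 ⇒ C_M = (S·k₂/k₁)^(2).
= (0.465×0.386/0.369)^(2) = (0.4864)^(2) = 0.237 mol·L⁻¹.

0.237 mol·L⁻¹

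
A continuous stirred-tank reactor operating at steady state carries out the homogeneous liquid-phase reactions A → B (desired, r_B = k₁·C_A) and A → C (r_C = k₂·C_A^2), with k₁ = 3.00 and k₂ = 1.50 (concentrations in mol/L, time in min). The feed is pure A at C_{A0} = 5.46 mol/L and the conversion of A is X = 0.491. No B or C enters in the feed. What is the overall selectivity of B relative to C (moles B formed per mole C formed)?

0.720

Exit C_A = C_{A0}(1−X) = 5.46×0.509 = 2.779 mol/L.
Rates in a CSTR are evaluated at the outlet concentration: r_B = 3.00×2.779 = 8.337, r_C = 1.50×2.779^2 = 11.59.
Overall selectivity = C_B/C_C = r_Bτ/(r_Cτ) = r_B/r_C = 0.720.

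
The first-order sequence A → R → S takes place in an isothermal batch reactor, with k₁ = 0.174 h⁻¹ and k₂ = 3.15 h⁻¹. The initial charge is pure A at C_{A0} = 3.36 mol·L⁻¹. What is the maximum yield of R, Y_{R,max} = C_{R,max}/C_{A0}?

0.0466

Evaluating C_R at t_opt = ln(k₂/k₁)/(k₂−k₁) gives C_{R,max}/C_{A0} = (k₁/k₂)^[k₂/(k₂−k₁)].
= (0.174/3.15)^(3.15/(3.15−0.174)) = (0.05524)^(1.058) = 0.04663.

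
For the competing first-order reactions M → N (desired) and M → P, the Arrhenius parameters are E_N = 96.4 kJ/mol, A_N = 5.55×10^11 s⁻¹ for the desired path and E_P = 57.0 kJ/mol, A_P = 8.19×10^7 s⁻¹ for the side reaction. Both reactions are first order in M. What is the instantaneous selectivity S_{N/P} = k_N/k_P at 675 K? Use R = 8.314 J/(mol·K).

6.05

k_N/k_P = (A_N/A_P)·exp[−(E_N−E_P)/(RT)] = (A_N/A_P)·exp[(E_P−E_N)/(RT)].
(E_P−E_N)/(RT) = (57.0−96.4)×10³/(8.314×675) = -39400/5612 = -7.021.
k_N/k_P = (5.55×10^11/8.19×10^7)·exp(-7.021) = 6777 × 8.932×10^-4 = 6.05.
Since E_N > E_P, raising the temperature improves selectivity toward N.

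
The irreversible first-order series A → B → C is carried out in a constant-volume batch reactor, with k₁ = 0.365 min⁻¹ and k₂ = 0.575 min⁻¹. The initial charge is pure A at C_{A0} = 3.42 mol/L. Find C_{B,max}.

Evaluating C_B at t_opt = ln(k₂/k₁)/(k₂−k₁) gives C_{B,max}/C_{A0} = (k₁/k₂)^[k₂/(k₂−k₁)].
= (0.365/0.575)^(0.575/(0.575−0.365)) = (0.6348)^(2.738) = 0.2881.
C_{B,max} = 0.2881×3.42 = 0.985 mol/L.

0.985 mol/L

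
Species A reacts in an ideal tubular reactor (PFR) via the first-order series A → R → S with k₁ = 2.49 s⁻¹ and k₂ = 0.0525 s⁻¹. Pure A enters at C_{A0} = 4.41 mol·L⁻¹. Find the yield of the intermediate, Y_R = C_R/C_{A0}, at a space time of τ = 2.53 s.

The intermediate concentration in a first-order A→B→C sequence is C_R = k₁C_{A0}(e^(−k₁τ) − e^(−k₂τ))/(k₂−k₁).
e^(−k₁τ) = e^(−2.49×2.53) = e^(−6.300) = 0.001837; e^(−k₂τ) = e^(−0.1328) = 0.8756.
C_R = 2.49×4.41/(0.0525−2.49) × (0.001837−0.8756) = (-4.505)×(-0.8738) = 3.936 mol·L⁻¹.
Y_R = C_R/C_{A0} = 3.936/4.41 = 0.893.

0.893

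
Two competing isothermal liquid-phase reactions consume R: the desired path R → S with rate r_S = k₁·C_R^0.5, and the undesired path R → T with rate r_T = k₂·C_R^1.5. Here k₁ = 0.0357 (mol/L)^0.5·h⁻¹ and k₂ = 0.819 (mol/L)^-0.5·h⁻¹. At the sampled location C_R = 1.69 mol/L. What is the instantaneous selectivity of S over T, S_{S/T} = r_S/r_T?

S_{S/T} = r_S/r_T = (k₁·C_R^0.5)/(k₂·C_R^1.5) = (k₁/k₂)·C_R⁻¹.
= (0.0357×1.690^0.5) / (0.819×1.690^1.5) = 0.04641/1.799 = 0.0258.
The undesired path is higher order in R, so low C_R (CSTR or dilute feed) favours S.

0.0258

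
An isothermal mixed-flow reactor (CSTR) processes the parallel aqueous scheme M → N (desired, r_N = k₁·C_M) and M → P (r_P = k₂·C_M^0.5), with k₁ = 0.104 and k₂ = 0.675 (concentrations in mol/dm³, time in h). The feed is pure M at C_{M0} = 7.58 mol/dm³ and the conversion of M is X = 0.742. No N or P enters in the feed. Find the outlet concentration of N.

Exit C_M = C_{M0}(1−X) = 7.58×0.258 = 1.956 mol/dm³.
In a CSTR the entire volume is at exit conditions, so r_N = 0.104×1.956 = 0.2034 and r_P = 0.675×1.956^0.5 = 0.9439.
Fraction of consumed M going to N: r_N/(r_N+r_P) = 0.1773.
C_N = 0.1773·C_{M0}·X = 0.1773×7.58×0.742 = 0.997 mol/dm³.

0.997 mol/dm³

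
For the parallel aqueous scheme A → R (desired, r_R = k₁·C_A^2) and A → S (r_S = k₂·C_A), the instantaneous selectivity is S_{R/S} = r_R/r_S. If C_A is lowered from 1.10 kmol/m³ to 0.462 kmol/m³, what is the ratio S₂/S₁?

S_{R/S} = (k₁/k₂)·C_A, so S₂/S₁ = (C_{A,2}/C_{A,1}).
= 0.462/1.10 = 0.420.
Selectivity toward R falls as C_A falls — high-concentration operation is favoured.

0.420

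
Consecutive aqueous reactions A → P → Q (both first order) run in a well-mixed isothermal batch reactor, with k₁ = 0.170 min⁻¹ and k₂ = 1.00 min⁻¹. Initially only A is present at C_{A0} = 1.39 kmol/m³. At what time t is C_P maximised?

Setting dC_P/dt = 0 gives t_opt = ln(k₂/k₁)/(k₂−k₁).
= ln(1.00/0.170)/(1.00−0.170) = ln(5.882)/0.8300 = 1.772/0.8300 = 2.13 min.

2.13 min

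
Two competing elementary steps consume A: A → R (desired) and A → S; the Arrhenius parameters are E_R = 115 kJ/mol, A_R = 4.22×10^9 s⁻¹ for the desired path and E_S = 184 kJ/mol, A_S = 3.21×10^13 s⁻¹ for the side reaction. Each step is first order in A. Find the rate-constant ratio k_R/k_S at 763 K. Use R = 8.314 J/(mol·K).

6.96

k_R/k_S = (A_R/A_S)·exp[−(E_R−E_S)/(RT)] = (A_R/A_S)·exp[(E_S−E_R)/(RT)].
(E_S−E_R)/(RT) = (184−115)×10³/(8.314×763) = 69000/6344 = 10.88.
k_R/k_S = (4.22×10^9/3.21×10^13)·exp(10.88) = 1.315×10^-4 × 52952 = 6.96.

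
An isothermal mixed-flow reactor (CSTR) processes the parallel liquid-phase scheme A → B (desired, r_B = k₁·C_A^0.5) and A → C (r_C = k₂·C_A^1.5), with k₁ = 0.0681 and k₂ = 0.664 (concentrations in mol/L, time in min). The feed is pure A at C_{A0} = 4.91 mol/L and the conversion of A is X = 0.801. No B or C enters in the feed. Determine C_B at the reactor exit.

Exit C_A = C_{A0}(1−X) = 4.91×0.199 = 0.9771 mol/L.
Rates in a CSTR are evaluated at the outlet concentration: r_B = 0.0681×0.9771^0.5 = 0.06732, r_C = 0.664×0.9771^1.5 = 0.6413.
Fraction of consumed A going to B: r_B/(r_B+r_C) = 0.09499.
C_B = 0.09499·C_{A0}·X = 0.09499×4.91×0.801 = 0.374 mol/L.

0.374 mol/L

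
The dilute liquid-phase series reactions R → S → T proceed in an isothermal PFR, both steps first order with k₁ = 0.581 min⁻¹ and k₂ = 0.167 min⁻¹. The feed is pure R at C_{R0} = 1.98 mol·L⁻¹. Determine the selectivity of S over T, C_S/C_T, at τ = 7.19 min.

0.687

For first-order series with pure R initially, C_S(τ) = k₁C_{R0}/(k₂−k₁)·(e^(−k₁τ) − e^(−k₂τ)).
e^(−k₁τ) = e^(−0.581×7.19) = e^(−4.177) = 0.01534; e^(−k₂τ) = e^(−1.201) = 0.3010.
C_S = 0.581×1.98/(0.167−0.581) × (0.01534−0.3010) = (-2.779)×(-0.2856) = 0.7937 mol·L⁻¹.
C_R = C_{R0}e^(−k₁τ) = 0.03037 mol·L⁻¹, so C_T = C_{R0}−C_R−C_S = 1.156 mol·L⁻¹; C_S/C_T = 0.687.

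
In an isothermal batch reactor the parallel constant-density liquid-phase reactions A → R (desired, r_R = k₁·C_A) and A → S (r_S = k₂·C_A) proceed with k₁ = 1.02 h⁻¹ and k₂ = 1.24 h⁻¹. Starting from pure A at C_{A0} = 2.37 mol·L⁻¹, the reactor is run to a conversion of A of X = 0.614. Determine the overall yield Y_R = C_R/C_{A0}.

0.277

C_A = C_{A0}(1−X) = 0.9148 mol·L⁻¹.
Both paths are first order in A, so the instantaneous fraction to R is constant: dC_R/d(−C_A) = k₁/(k₁+k₂) = 0.4513.
C_R = 0.4513·(C_{A0}−C_A) = 0.4513×1.455 = 0.657 mol·L⁻¹.
Y_R = C_R/C_{A0} = 0.6568/2.37 = 0.277.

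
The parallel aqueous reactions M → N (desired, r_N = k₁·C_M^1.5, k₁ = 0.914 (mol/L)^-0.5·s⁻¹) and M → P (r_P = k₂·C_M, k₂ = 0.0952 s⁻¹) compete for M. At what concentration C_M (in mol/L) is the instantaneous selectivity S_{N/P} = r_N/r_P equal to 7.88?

0.674 mol/L

S_{N/P} = (k₁/k₂)·C_M^0.5 ⇒ C_M = (S·k₂/k₁)^(2).
= (7.88×0.0952/0.914)^(2) = (0.8208)^(2) = 0.674 mol/L.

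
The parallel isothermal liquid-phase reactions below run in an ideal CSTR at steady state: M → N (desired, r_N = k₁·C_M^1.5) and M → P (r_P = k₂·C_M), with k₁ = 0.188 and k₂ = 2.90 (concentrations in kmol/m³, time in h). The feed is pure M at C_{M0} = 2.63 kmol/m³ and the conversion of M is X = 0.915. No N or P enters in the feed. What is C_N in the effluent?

0.0716 kmol/m³

Exit C_M = C_{M0}(1−X) = 2.63×0.0850 = 0.2235 kmol/m³.
Rates in a CSTR are evaluated at the outlet concentration: r_N = 0.188×0.2235^1.5 = 0.01987, r_P = 2.90×0.2235 = 0.6483.
Fraction of consumed M going to N: r_N/(r_N+r_P) = 0.02974.
C_N = 0.02974·C_{M0}·X = 0.02974×2.63×0.915 = 0.0716 kmol/m³.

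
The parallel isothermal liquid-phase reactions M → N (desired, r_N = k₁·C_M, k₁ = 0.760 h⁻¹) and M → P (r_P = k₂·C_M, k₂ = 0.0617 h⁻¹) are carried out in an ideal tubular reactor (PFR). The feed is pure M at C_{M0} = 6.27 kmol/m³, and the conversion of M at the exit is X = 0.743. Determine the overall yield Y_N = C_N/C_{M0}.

0.687

C_M = C_{M0}(1−X) = 1.611 kmol/m³.
Both paths are first order in M, so the instantaneous fraction to N is constant: dC_N/d(−C_M) = k₁/(k₁+k₂) = 0.9249.
C_N = 0.9249·(C_{M0}−C_M) = 0.9249×4.659 = 4.31 kmol/m³.
Y_N = C_N/C_{M0} = 4.309/6.27 = 0.687.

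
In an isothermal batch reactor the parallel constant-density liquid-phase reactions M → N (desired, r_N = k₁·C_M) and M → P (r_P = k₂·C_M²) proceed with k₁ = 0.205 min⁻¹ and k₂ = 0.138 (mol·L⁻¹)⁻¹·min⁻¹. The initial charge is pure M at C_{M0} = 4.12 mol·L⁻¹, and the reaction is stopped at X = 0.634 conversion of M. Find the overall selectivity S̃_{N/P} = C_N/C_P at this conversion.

0.555

C_M = C_{M0}(1−X) = 1.508 mol·L⁻¹.
Along a PFR/batch, dC_N/dC_M = −r_N/(r_N+r_P) = −k₁/(k₁+k₂·C_M).
Integrating from C_{M0} to C_M: C_N = (0.205/0.138)·ln[(0.205+0.138·4.12)/(0.205+0.138·1.51)] = 1.486·ln(0.7736/0.4131) = 0.9319 mol·L⁻¹.
C_P = (C_{M0}−C_M)−C_N = 1.680 mol·L⁻¹; S̃_{N/P} = 0.9319/1.680 = 0.555.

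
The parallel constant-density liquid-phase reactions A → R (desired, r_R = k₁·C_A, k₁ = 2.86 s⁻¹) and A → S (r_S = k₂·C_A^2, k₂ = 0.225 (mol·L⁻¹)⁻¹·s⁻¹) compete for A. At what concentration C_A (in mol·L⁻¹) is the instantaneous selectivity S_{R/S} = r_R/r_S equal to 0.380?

S_{R/S} = (k₁/k₂)·C_A⁻¹ ⇒ C_A = (S·k₂/k₁)^(-1).
= (0.380×0.225/2.86)^(-1) = (0.02990)^(-1) = 33.5 mol·L⁻¹.

33.5 mol·L⁻¹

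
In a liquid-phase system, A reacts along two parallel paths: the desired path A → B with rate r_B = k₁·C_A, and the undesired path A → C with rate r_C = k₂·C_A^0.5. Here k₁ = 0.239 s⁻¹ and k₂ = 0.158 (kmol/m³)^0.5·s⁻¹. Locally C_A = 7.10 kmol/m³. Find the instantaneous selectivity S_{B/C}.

S_{B/C} = r_B/r_C = (k₁·C_A)/(k₂·C_A^0.5) = (k₁/k₂)·C_A^0.5.
= (0.239×7.100) / (0.158×7.100^0.5) = 1.697/0.4210 = 4.03.

4.03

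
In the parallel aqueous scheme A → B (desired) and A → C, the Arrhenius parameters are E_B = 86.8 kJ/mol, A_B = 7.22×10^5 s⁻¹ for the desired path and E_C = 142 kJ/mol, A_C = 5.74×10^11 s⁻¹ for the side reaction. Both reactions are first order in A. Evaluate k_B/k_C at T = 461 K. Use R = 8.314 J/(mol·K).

k_B/k_C = (A_B/A_C)·exp[−(E_B−E_C)/(RT)] = (A_B/A_C)·exp[(E_C−E_B)/(RT)].
(E_C−E_B)/(RT) = (142−86.8)×10³/(8.314×461) = 55200/3833 = 14.40.
k_B/k_C = (7.22×10^5/5.74×10^11)·exp(14.40) = 1.258×10^-6 × 1.798×10^6 = 2.26.
Since E_B < E_C, lowering the temperature improves selectivity toward B.

2.26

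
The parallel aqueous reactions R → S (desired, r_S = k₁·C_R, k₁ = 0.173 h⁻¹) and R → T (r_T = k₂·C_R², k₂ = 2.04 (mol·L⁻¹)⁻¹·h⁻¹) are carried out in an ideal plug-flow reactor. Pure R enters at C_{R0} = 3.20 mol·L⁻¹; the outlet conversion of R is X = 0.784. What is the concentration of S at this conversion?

C_R = C_{R0}(1−X) = 0.6912 mol·L⁻¹.
Along a PFR/batch, dC_S/dC_R = −r_S/(r_S+r_T) = −k₁/(k₁+k₂·C_R).
Integrating from C_{R0} to C_R: C_S = (0.173/2.04)·ln[(0.173+2.04·3.20)/(0.173+2.04·0.691)] = 0.08480·ln(6.701/1.583) = 0.1224 mol·L⁻¹.

0.122 mol·L⁻¹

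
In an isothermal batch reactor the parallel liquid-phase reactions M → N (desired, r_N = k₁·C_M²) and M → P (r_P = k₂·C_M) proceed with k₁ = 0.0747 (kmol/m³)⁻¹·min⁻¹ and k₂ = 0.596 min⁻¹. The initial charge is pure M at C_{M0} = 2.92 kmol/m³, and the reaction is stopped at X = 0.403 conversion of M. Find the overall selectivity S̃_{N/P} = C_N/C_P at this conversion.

0.291

C_M = C_{M0}(1−X) = 1.743 kmol/m³.
Along a PFR/batch, dC_P/dC_M = −r_P/(r_N+r_P) = −k₂/(k₂+k₁·C_M).
Integrating from C_{M0} to C_M: C_P = (0.596/0.0747)·ln[(0.596+0.0747·2.92)/(0.596+0.0747·1.74)] = 7.979·ln(0.8141/0.7262) = 0.9116 kmol/m³.
Then C_N = (C_{M0}−C_M) − C_P = 1.177 − 0.9116 = 0.2651 kmol/m³.
S̃_{N/P} = C_N/C_P = 0.2651/0.9116 = 0.291.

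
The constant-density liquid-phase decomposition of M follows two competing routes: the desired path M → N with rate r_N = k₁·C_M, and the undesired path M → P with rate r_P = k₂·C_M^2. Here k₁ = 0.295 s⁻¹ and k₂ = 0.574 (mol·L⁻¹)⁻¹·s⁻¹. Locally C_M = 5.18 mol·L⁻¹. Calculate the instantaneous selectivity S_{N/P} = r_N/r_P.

S_{N/P} = r_N/r_P = (k₁·C_M)/(k₂·C_M^2) = (k₁/k₂)·C_M⁻¹.
= (0.295×5.180) / (0.574×5.180^2) = 1.528/15.40 = 0.0992.
The undesired path is higher order in M, so low C_M (CSTR or dilute feed) favours N.

0.0992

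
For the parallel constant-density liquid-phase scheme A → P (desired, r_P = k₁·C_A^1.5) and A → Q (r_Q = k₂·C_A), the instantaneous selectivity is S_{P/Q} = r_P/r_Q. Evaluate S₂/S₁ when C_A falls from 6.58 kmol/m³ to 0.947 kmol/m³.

0.379

S_{P/Q} = (k₁/k₂)·C_A^0.5, so S₂/S₁ = (C_{A,2}/C_{A,1})^0.5.
= (0.947/6.58)^0.5 = (0.1439)^0.5 = 0.379.
Selectivity toward P falls as C_A falls — high-concentration operation is favoured.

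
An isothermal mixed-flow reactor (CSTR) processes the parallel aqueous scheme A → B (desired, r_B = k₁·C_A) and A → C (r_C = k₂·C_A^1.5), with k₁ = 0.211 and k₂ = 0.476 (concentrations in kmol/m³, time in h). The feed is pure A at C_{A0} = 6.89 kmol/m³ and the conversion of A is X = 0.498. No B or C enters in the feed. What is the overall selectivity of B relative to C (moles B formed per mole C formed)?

0.238

Exit C_A = C_{A0}(1−X) = 6.89×0.502 = 3.459 kmol/m³.
A CSTR operates uniformly at the exit composition, giving r_B = 0.7298 and r_C = 3.062 (each k·C_A^n at C_A = 3.459).
Overall selectivity = C_B/C_C = r_Bτ/(r_Cτ) = r_B/r_C = 0.238.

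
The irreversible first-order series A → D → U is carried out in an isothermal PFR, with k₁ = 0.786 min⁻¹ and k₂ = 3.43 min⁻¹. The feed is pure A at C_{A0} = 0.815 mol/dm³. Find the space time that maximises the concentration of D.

0.557 min

The intermediate peaks when r₁ = r₂, i.e. k₁e^(−k₁τ) = k₂e^(−k₂τ), giving τ_opt = ln(k₂/k₁)/(k₂−k₁).
= ln(3.43/0.786)/(3.43−0.786) = ln(4.364)/2.644 = 1.473/2.644 = 0.557 min.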